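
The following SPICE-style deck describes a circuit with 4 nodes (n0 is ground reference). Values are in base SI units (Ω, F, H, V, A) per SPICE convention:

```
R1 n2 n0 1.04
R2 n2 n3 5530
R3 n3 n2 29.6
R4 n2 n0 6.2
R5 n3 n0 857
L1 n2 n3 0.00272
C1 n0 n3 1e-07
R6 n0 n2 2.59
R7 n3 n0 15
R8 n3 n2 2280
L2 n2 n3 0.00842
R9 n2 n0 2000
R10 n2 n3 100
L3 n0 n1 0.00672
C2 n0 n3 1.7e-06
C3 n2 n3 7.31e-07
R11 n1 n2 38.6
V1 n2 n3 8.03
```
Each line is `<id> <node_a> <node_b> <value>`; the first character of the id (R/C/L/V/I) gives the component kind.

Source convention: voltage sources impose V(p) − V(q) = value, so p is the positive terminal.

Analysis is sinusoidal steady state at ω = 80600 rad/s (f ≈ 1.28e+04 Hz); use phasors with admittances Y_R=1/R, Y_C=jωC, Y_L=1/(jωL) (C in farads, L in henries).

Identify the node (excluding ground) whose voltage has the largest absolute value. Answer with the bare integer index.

3

Element admittances at ω=80600 rad/s:
  Y(R1) = 0.9615+0.000j S between n2,n0
  Y(R2) = 0.0001808+0.000j S between n2,n3
  Y(R3) = 0.03378+0.000j S between n3,n2
  Y(R4) = 0.1613+0.000j S between n2,n0
  Y(R5) = 0.001167+0.000j S between n3,n0
  Y(L1) = 0.000-0.004561j S between n2,n3
  Y(C1) = 0.000+0.008060j S between n0,n3
  Y(R6) = 0.3861+0.000j S between n0,n2
  Y(R7) = 0.06667+0.000j S between n3,n0
  Y(R8) = 0.0004386+0.000j S between n3,n2
  Y(L2) = 0.000-0.001474j S between n2,n3
  Y(R9) = 0.0005000+0.000j S between n2,n0
  Y(R10) = 0.01000+0.000j S between n2,n3
  Y(L3) = 0.000-0.001846j S between n0,n1
  Y(C2) = 0.000+0.1370j S between n0,n3
  Y(C3) = 0.000+0.05892j S between n2,n3
  Y(R11) = 0.02591+0.000j S between n1,n2
  V1: constraint V(n2)−V(n3) = 8.03
Assemble and solve the 4×4 MNA system:
  V(n1)=0.3572+0.7269j  V(n2)=0.4090+0.7014j  V(n3)=-7.621+0.7014j
  i(V1)=-0.9753-1.483j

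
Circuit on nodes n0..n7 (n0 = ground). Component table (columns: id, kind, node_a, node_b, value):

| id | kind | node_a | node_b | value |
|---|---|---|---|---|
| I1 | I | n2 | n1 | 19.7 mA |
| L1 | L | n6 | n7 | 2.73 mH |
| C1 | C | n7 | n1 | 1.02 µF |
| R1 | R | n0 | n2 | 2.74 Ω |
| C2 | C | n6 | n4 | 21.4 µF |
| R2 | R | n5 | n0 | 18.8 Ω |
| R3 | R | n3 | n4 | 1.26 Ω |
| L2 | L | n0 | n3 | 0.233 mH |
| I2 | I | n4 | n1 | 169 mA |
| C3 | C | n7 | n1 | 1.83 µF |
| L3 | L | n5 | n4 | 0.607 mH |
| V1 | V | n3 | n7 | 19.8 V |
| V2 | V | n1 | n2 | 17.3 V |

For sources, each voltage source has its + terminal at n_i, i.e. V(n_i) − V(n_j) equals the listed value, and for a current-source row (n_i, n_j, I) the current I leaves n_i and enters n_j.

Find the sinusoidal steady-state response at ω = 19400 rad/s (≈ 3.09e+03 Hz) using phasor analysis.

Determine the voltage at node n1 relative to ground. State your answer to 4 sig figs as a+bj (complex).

MNA unknowns: 7 node voltages V₁..V_7 plus 2 source currents (V1, V2)
I1: z[2]−=0.0197, z[1]+=0.0197
L1: Y=0.000-0.01888j on G[6,7]
C1: Y=0.000+0.01979j on G[7,1]
R1: Y=0.3650+0.000j on G[0,2]
C2: Y=0.000+0.4152j on G[6,4]
R2: Y=0.05319+0.000j on G[5,0]
R3: Y=0.7937+0.000j on G[3,4]
L2: Y=0.000-0.2212j on G[0,3]
I2: z[4]−=0.169, z[1]+=0.169
C3: Y=0.000+0.03550j on G[7,1]
L3: Y=0.000-0.08492j on G[5,4]
V1: row V3−V7=19.8, i_V1 at 3,7
V2: row V1−V2=17.3, i_V2 at 1,2
solve → V1=16.24-6.957j, V2=-1.058-6.957j, V3=-9.884+3.086j, V4=-9.725+3.139j, V5=-5.572+6.629j, V6=-8.774+3.142j, V7=-29.68+3.086j
aux → i_V1=-0.5563-2.144j, i_V2=-0.3666-2.539j

16.24-6.957j V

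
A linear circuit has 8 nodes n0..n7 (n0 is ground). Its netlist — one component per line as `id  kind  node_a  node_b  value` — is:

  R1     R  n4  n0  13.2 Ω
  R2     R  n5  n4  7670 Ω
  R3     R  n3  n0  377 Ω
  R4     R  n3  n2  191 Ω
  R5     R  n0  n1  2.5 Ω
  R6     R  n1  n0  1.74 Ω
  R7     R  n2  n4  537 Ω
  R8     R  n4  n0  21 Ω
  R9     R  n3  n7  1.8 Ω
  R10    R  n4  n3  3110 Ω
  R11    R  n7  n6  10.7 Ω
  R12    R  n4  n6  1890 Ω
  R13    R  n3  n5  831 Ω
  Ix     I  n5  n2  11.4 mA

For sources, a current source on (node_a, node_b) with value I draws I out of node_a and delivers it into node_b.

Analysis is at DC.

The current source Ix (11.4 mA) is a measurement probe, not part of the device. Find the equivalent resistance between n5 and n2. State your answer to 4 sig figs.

R_eq = 896.1 Ω

Element admittances at DC:
  Y(R1) = 0.07576 S between n4,n0
  Y(R2) = 0.0001304 S between n5,n4
  Y(R3) = 0.002653 S between n3,n0
  Y(R4) = 0.005236 S between n3,n2
  Y(R5) = 0.4000 S between n0,n1
  Y(R6) = 0.5747 S between n1,n0
  Y(R7) = 0.001862 S between n2,n4
  Y(R8) = 0.04762 S between n4,n0
  Y(R9) = 0.5556 S between n3,n7
  Y(R10) = 0.0003215 S between n4,n3
  Y(R11) = 0.09346 S between n7,n6
  Y(R12) = 0.0005291 S between n4,n6
  Y(R13) = 0.001203 S between n3,n5
  Ix: injects 0.0114 A into n2 (from n5)
Assemble and solve the 7×7 MNA system:
  V(n1)=0.000  V(n2)=1.334  V(n3)=-0.3722  V(n4)=0.008003  V(n5)=-8.882  V(n6)=-0.3697  V(n7)=-0.3719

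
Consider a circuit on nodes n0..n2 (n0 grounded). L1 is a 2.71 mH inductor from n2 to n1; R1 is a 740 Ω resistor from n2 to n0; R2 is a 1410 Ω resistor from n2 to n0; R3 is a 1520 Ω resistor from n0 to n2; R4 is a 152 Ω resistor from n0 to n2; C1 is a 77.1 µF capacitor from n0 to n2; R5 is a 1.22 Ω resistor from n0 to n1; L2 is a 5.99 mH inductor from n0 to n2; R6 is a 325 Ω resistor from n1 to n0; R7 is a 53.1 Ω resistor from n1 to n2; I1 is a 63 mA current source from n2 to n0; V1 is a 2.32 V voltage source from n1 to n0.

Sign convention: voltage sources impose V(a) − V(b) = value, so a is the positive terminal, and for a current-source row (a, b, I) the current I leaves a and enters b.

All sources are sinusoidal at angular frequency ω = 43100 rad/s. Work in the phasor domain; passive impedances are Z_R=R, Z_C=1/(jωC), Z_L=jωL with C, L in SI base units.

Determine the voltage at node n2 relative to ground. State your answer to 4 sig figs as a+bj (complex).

Element admittances at ω=43100 rad/s:
  Y(L1) = 0.000-0.008562j S between n2,n1
  Y(R1) = 0.001351+0.000j S between n2,n0
  Y(R2) = 0.0007092+0.000j S between n2,n0
  Y(R3) = 0.0006579+0.000j S between n0,n2
  Y(R4) = 0.006579+0.000j S between n0,n2
  Y(C1) = 0.000+3.323j S between n0,n2
  Y(R5) = 0.8197+0.000j S between n0,n1
  Y(L2) = 0.000-0.003873j S between n0,n2
  Y(R6) = 0.003077+0.000j S between n1,n0
  Y(R7) = 0.01883+0.000j S between n1,n2
  I1: injects 0.063 A into n0 (from n2)
  V1: constraint V(n1)−V(n0) = 2.32
Assemble and solve the 3×3 MNA system:
  V(n1)=2.320+0.000j  V(n2)=-0.006049+0.005781j
  i(V1)=-1.953+0.02002j

-0.006049+0.005781j V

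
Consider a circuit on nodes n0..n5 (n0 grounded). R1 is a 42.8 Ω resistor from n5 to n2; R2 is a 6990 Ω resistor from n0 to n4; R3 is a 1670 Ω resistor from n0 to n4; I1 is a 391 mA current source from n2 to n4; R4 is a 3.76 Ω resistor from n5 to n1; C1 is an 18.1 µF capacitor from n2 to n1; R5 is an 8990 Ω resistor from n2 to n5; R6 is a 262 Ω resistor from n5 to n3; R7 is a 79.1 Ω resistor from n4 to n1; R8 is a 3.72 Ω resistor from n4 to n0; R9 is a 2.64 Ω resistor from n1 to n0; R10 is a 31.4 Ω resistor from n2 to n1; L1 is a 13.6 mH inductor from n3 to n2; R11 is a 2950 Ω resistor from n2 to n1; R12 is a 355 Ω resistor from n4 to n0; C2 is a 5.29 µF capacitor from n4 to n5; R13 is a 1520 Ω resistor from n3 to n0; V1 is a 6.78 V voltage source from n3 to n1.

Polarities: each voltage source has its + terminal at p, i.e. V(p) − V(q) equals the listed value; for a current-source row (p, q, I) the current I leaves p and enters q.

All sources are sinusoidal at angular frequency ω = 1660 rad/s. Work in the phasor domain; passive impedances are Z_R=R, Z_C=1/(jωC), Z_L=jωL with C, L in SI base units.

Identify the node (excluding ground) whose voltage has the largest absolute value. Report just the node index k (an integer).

2

Apply KCL at each of the 5 non-ground nodes and solve the resulting linear system.
Node n1: branches {R4, C1, R7, R9, R10, R11, V1} → V_1 = -0.9731+0.05713j
Node n2: branches {R1, I1, C1, R5, R10, L1, R11} → V_2 = -6.361-6.919j
Node n3: branches {R6, L1, R13, V1} → V_3 = 5.807+0.05713j
Node n4: branches {R2, R3, I1, R7, R8, R12, C2} → V_4 = 1.339-0.07959j
Node n5: branches {R1, R4, R5, R6, C2} → V_5 = -1.326-0.4215j
Source currents: i(V1)=-0.3401+0.5371j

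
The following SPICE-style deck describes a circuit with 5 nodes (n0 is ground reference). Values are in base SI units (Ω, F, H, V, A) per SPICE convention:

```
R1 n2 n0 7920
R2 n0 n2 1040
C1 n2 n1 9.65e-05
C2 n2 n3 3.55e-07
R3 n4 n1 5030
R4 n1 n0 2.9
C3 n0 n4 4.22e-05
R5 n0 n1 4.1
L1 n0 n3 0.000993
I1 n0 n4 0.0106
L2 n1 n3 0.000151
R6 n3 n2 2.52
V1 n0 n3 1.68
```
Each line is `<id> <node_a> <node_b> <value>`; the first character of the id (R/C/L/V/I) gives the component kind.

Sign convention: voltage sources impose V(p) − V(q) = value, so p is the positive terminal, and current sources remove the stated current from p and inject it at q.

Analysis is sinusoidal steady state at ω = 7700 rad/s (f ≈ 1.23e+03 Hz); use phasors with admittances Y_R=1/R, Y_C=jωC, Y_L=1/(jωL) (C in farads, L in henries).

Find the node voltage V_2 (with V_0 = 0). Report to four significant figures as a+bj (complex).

-1.364+0.6994j V

Apply KCL at each of the 4 non-ground nodes and solve the resulting linear system.
Node n1: branches {C1, R3, R4, R5, L2} → V_1 = -0.9888+0.5354j
Node n2: branches {R1, R2, C1, C2, R6} → V_2 = -1.364+0.6994j
Node n3: branches {C2, L1, L2, R6, V1} → V_3 = -1.680+0.000j
Node n4: branches {R3, C3, I1} → V_4 = 0.0003472-0.03202j
Source currents: i(V1)=-0.5838+0.5358j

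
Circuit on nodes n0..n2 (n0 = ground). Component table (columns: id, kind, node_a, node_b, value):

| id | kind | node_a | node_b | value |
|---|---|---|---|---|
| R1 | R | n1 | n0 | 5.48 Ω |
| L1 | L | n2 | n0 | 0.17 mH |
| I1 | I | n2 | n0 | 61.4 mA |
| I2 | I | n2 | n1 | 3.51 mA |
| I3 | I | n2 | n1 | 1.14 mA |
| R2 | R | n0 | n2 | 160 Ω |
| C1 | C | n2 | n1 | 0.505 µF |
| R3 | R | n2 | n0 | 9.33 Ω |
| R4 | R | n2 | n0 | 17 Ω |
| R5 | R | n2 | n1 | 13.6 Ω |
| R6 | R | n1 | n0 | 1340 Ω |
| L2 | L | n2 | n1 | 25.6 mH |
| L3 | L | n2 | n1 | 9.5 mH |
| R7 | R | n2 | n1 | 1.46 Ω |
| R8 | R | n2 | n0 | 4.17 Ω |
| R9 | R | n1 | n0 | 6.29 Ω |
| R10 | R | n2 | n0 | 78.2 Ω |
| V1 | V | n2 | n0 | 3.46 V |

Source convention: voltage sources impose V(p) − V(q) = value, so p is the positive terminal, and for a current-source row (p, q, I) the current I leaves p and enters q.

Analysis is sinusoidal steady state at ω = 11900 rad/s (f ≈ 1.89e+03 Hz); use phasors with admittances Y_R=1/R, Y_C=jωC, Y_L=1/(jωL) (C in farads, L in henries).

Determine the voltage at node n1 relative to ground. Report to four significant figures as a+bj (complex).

2.389-0.005957j V

MNA unknowns: 2 node voltages V₁..V_2 plus 1 source current (V1)
R1: Y=0.1825+0.000j on G[1,0]
L1: Y=0.000-0.4943j on G[2,0]
I1: z[2]−=0.0614, z[0]+=0.0614
I2: z[2]−=0.00351, z[1]+=0.00351
I3: z[2]−=0.00114, z[1]+=0.00114
R2: Y=0.006250+0.000j on G[0,2]
C1: Y=0.000+0.006010j on G[2,1]
R3: Y=0.1072+0.000j on G[2,0]
R4: Y=0.05882+0.000j on G[2,0]
R5: Y=0.07353+0.000j on G[2,1]
R6: Y=0.0007463+0.000j on G[1,0]
L2: Y=0.000-0.003283j on G[2,1]
L3: Y=0.000-0.008846j on G[2,1]
R7: Y=0.6849+0.000j on G[2,1]
R8: Y=0.2398+0.000j on G[2,0]
R9: Y=0.1590+0.000j on G[1,0]
R10: Y=0.01279+0.000j on G[2,0]
V1: row V2−V0=3.46, i_V1 at 2,0
solve → V1=2.389-0.005957j, V2=3.460+0.000j
aux → i_V1=-2.349+1.712j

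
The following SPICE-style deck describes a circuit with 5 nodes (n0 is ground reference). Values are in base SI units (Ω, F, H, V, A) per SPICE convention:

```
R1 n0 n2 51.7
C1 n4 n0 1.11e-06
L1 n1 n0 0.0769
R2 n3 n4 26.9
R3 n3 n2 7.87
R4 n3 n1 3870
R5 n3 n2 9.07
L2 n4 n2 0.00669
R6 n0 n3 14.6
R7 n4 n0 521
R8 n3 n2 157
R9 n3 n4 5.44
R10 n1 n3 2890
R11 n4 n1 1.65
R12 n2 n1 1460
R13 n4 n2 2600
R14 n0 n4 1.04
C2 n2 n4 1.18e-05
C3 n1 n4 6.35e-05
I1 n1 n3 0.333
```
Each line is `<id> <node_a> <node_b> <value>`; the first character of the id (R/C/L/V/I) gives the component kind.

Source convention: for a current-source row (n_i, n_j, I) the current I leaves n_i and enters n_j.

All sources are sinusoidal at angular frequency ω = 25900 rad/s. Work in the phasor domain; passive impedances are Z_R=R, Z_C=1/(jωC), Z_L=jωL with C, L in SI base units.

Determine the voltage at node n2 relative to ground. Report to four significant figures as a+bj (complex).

Element admittances at ω=25900 rad/s:
  Y(R1) = 0.01934+0.000j S between n0,n2
  Y(C1) = 0.000+0.02875j S between n4,n0
  Y(L1) = 0.000-0.0005021j S between n1,n0
  Y(R2) = 0.03717+0.000j S between n3,n4
  Y(R3) = 0.1271+0.000j S between n3,n2
  Y(R4) = 0.0002584+0.000j S between n3,n1
  Y(R5) = 0.1103+0.000j S between n3,n2
  Y(L2) = 0.000-0.005771j S between n4,n2
  Y(R6) = 0.06849+0.000j S between n0,n3
  Y(R7) = 0.001919+0.000j S between n4,n0
  Y(R8) = 0.006369+0.000j S between n3,n2
  Y(R9) = 0.1838+0.000j S between n3,n4
  Y(R10) = 0.0003460+0.000j S between n1,n3
  Y(R11) = 0.6061+0.000j S between n4,n1
  Y(R12) = 0.0006849+0.000j S between n2,n1
  Y(R13) = 0.0003846+0.000j S between n4,n2
  Y(R14) = 0.9615+0.000j S between n0,n4
  Y(C2) = 0.000+0.3056j S between n2,n4
  Y(C3) = 0.000+1.645j S between n1,n4
  I1: injects 0.333 A into n3 (from n1)
Assemble and solve the 4×4 MNA system:
  V(n1)=-0.1164+0.1991j  V(n2)=0.1556-0.3890j  V(n3)=0.6739-0.1686j  V(n4)=-0.05050+0.02124j

0.1556-0.3890j V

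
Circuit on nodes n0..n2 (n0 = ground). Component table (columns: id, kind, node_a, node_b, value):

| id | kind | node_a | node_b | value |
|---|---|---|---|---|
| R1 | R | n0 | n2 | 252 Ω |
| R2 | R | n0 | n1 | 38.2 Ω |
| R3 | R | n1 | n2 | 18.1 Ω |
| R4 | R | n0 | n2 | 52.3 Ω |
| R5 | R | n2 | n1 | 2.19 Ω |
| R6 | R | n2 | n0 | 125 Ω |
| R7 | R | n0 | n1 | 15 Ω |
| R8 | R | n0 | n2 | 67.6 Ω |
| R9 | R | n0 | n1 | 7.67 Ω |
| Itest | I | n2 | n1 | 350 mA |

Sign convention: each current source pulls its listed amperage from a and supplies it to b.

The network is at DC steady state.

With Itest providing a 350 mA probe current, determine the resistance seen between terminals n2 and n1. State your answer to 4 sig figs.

Element admittances at DC:
  Y(R1) = 0.003968 S between n0,n2
  Y(R2) = 0.02618 S between n0,n1
  Y(R3) = 0.05525 S between n1,n2
  Y(R4) = 0.01912 S between n0,n2
  Y(R5) = 0.4566 S between n2,n1
  Y(R6) = 0.008000 S between n2,n0
  Y(R7) = 0.06667 S between n0,n1
  Y(R8) = 0.01479 S between n0,n2
  Y(R9) = 0.1304 S between n0,n1
  Itest: injects 0.35 A into n1 (from n2)
Assemble and solve the 2×2 MNA system:
  V(n1)=0.1085  V(n2)=-0.5279

R_eq = 1.818 Ω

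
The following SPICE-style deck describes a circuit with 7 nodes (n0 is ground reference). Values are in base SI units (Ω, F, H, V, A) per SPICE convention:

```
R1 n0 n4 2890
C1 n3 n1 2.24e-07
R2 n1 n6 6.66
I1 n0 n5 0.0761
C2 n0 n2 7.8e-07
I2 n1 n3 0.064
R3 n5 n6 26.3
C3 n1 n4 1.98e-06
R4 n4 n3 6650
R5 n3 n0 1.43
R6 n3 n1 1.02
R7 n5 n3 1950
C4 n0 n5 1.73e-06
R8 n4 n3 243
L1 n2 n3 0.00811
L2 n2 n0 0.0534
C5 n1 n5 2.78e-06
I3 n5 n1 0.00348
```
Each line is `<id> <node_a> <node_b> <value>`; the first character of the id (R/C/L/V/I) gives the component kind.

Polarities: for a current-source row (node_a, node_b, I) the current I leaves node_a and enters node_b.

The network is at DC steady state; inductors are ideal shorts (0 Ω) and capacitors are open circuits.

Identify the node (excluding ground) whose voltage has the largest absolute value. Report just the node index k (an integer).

5

Apply KCL at each of the 6 non-ground nodes and solve the resulting linear system.
Node n1: branches {C1, R2, I2, C3, R6, C5, I3} → V_1 = 0.01111
Node n2: branches {C2, L1, L2} → V_2 = 0.000
Node n3: branches {C1, I2, R4, R5, R6, R7, R8, L1} → V_3 = 0.000
Node n4: branches {R1, C3, R4, R8} → V_4 = 0.000
Node n5: branches {I1, R3, R7, C4, C5, I3} → V_5 = 2.365
Node n6: branches {R2, R3} → V_6 = 0.4867
Source currents: i(L1)=-0.07610, i(L2)=0.07610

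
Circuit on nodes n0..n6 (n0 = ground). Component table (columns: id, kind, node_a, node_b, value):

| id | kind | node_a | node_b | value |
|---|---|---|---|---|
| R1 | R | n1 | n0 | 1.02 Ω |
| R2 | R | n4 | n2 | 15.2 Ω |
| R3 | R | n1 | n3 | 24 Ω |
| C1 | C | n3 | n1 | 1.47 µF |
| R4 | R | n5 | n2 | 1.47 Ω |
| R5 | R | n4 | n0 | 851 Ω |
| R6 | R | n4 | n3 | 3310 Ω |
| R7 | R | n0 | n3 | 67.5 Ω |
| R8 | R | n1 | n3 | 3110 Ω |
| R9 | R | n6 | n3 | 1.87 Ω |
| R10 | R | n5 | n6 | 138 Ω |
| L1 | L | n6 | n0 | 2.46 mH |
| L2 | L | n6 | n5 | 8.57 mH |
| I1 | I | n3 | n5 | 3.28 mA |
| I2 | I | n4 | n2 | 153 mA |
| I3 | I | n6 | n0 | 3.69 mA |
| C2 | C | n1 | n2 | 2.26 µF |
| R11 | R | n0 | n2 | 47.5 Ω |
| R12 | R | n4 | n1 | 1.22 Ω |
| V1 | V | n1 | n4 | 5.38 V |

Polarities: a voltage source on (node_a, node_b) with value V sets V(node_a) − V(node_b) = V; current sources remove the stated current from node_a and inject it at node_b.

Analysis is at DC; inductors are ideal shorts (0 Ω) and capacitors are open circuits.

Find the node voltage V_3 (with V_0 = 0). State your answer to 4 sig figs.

Element admittances at DC:
  Y(R1) = 0.9804 S between n1,n0
  Y(R2) = 0.06579 S between n4,n2
  Y(R3) = 0.04167 S between n1,n3
  Y(C1) = 0.000 S between n3,n1
  Y(R4) = 0.6803 S between n5,n2
  Y(R5) = 0.001175 S between n4,n0
  Y(R6) = 0.0003021 S between n4,n3
  Y(R7) = 0.01481 S between n0,n3
  Y(R8) = 0.0003215 S between n1,n3
  Y(R9) = 0.5348 S between n6,n3
  Y(R10) = 0.007246 S between n5,n6
  L1: short n6↔n0 (DC inductor)
  L2: short n6↔n5 (DC inductor)
  I1: injects 0.00328 A into n5 (from n3)
  I2: injects 0.153 A into n2 (from n4)
  I3: injects 0.00369 A into n0 (from n6)
  Y(C2) = 0.000 S between n1,n2
  Y(R11) = 0.02105 S between n0,n2
  Y(R12) = 0.8197 S between n4,n1
  V1: constraint V(n1)−V(n4) = 5.38
Assemble and solve the 9×9 MNA system:
  V(n1)=0.1770  V(n2)=-0.2468  V(n3)=0.004358  V(n4)=-5.203  V(n5)=0.000  V(n6)=0.000
  i(L1)=-0.1660  i(L2)=0.1646  i(V1)=-4.591

0.004358 V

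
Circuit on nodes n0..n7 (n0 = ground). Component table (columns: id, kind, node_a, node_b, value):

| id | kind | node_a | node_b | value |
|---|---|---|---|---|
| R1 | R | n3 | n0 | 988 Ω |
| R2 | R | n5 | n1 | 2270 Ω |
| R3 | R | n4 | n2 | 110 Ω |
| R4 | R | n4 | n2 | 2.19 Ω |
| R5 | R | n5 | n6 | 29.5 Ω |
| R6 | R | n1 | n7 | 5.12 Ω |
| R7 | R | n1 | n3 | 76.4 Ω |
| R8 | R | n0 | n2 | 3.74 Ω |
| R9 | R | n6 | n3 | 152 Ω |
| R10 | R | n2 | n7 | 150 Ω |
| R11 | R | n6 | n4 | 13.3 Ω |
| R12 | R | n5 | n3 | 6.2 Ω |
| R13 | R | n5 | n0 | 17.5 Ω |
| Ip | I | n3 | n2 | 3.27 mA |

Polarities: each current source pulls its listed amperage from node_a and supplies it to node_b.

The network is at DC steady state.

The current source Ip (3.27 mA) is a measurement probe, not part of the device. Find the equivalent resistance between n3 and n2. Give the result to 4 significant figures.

R_eq = 17.50 Ω

MNA unknowns: 7 node voltages V₁..V_7
R1: Y=0.001012 on G[3,0]
R2: Y=0.0004405 on G[5,1]
R3: Y=0.009091 on G[4,2]
R4: Y=0.4566 on G[4,2]
R5: Y=0.03390 on G[5,6]
R6: Y=0.1953 on G[1,7]
R7: Y=0.01309 on G[1,3]
R8: Y=0.2674 on G[0,2]
R9: Y=0.006579 on G[6,3]
R10: Y=0.006667 on G[2,7]
R11: Y=0.07519 on G[6,4]
R12: Y=0.1613 on G[5,3]
R13: Y=0.05714 on G[5,0]
Ip: z[3]−=0.00327, z[2]+=0.00327
solve → V1=-0.03112, V2=0.007281, V3=-0.04996, V4=0.004971, V5=-0.03318, V6=-0.009335, V7=-0.02985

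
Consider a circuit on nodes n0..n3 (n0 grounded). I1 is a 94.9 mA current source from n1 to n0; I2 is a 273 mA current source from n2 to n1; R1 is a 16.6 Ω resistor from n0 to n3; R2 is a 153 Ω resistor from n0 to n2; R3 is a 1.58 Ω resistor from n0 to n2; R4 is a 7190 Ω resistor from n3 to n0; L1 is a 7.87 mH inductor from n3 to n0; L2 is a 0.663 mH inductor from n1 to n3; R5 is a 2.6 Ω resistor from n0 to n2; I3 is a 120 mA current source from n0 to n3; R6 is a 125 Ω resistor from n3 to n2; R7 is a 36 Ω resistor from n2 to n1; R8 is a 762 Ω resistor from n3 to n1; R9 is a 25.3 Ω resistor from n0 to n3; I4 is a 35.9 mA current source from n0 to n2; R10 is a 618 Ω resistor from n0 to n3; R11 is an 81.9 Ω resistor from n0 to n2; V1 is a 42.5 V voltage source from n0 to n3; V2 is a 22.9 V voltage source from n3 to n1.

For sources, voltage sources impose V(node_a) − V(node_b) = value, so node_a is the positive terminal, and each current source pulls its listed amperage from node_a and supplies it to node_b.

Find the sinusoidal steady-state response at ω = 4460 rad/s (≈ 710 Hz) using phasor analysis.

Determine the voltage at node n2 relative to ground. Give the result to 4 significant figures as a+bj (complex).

Apply KCL at each of the 3 non-ground nodes and solve the resulting linear system.
Node n1: branches {I1, I2, L2, R7, R8, V2} → V_1 = -65.40+0.000j
Node n2: branches {I2, R2, R3, R5, R6, R7, I4, R11} → V_2 = -2.233+0.000j
Node n3: branches {R1, R4, L1, L2, I3, R6, R8, R9, R10, V1, V2} → V_3 = -42.50+0.000j
Source currents: i(V1)=-6.690+1.211j, i(V2)=-1.963+7.744j

-2.233+0.000j V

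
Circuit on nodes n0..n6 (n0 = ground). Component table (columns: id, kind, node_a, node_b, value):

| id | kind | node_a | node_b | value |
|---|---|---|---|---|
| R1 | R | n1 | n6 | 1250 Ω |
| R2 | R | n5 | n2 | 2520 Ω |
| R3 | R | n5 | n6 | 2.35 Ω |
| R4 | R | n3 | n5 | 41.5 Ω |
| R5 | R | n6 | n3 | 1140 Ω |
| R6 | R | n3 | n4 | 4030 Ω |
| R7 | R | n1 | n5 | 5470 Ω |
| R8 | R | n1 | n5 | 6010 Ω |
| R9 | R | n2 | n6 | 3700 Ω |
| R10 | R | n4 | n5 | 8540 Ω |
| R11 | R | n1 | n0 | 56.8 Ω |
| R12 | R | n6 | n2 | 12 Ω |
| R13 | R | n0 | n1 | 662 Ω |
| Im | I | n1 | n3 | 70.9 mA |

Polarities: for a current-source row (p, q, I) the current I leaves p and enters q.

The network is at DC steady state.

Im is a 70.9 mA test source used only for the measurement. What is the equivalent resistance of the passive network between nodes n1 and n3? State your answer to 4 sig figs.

Element admittances at DC:
  Y(R1) = 0.0008000 S between n1,n6
  Y(R2) = 0.0003968 S between n5,n2
  Y(R3) = 0.4255 S between n5,n6
  Y(R4) = 0.02410 S between n3,n5
  Y(R5) = 0.0008772 S between n6,n3
  Y(R6) = 0.0002481 S between n3,n4
  Y(R7) = 0.0001828 S between n1,n5
  Y(R8) = 0.0001664 S between n1,n5
  Y(R9) = 0.0002703 S between n2,n6
  Y(R10) = 0.0001171 S between n4,n5
  Y(R11) = 0.01761 S between n1,n0
  Y(R12) = 0.08333 S between n6,n2
  Y(R13) = 0.001511 S between n0,n1
  Im: injects 0.0709 A into n3 (from n1)
Assemble and solve the 6×6 MNA system:
  V(n1)=0.000  V(n2)=61.66  V(n3)=64.60  V(n4)=63.69  V(n5)=61.77  V(n6)=61.66

R_eq = 911.1 Ω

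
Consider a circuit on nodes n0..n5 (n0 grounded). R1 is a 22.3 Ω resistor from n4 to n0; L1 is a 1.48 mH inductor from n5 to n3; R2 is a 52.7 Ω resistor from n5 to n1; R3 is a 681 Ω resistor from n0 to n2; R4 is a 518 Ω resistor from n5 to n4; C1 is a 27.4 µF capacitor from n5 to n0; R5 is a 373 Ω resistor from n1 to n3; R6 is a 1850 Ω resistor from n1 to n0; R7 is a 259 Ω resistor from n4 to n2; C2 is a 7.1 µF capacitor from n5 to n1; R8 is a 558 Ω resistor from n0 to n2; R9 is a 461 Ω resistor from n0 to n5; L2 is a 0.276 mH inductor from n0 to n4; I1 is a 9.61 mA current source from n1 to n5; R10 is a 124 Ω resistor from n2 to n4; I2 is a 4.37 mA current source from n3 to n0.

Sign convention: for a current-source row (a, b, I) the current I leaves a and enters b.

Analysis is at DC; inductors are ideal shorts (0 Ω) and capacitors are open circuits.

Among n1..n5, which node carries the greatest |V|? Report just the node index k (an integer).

1

Element admittances at DC:
  Y(R1) = 0.04484 S between n4,n0
  L1: short n5↔n3 (DC inductor)
  Y(R2) = 0.01898 S between n5,n1
  Y(R3) = 0.001468 S between n0,n2
  Y(R4) = 0.001931 S between n5,n4
  Y(C1) = 0.000 S between n5,n0
  Y(R5) = 0.002681 S between n1,n3
  Y(R6) = 0.0005405 S between n1,n0
  Y(R7) = 0.003861 S between n4,n2
  Y(C2) = 0.000 S between n5,n1
  Y(R8) = 0.001792 S between n0,n2
  Y(R9) = 0.002169 S between n0,n5
  L2: short n0↔n4 (DC inductor)
  I1: injects 0.00961 A into n5 (from n1)
  Y(R10) = 0.008065 S between n2,n4
  I2: injects 0.00437 A into n0 (from n3)
Assemble and solve the 7×7 MNA system:
  V(n1)=-1.305  V(n2)=0.000  V(n3)=-0.8939  V(n4)=0.000  V(n5)=-0.8939
  i(L1)=0.005472  i(L2)=0.001726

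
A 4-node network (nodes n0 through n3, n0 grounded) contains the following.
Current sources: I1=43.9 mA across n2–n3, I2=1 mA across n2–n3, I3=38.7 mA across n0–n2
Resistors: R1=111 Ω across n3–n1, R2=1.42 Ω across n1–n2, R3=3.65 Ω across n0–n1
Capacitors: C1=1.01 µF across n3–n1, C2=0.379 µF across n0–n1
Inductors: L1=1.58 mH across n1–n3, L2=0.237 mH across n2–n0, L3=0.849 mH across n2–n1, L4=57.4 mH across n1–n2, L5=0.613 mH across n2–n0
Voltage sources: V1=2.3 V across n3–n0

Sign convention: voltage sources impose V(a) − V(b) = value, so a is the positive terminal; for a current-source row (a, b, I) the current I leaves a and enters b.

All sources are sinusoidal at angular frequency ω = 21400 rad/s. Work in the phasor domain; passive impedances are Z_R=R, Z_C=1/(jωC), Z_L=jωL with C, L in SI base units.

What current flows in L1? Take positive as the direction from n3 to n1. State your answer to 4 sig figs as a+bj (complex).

0.0006063-0.06641j A

Apply KCL at each of the 3 non-ground nodes and solve the resulting linear system.
Node n1: branches {R1, C1, C2, R2, L1, R3, L3, L4} → V_1 = 0.05461-0.02050j
Node n2: branches {I1, R2, L2, L3, I2, L4, I3, L5} → V_2 = 0.04579-0.003427j
Node n3: branches {I1, R1, C1, L1, I2, V1} → V_3 = 2.300+0.000j
Source currents: i(V1)=0.02451+0.01769j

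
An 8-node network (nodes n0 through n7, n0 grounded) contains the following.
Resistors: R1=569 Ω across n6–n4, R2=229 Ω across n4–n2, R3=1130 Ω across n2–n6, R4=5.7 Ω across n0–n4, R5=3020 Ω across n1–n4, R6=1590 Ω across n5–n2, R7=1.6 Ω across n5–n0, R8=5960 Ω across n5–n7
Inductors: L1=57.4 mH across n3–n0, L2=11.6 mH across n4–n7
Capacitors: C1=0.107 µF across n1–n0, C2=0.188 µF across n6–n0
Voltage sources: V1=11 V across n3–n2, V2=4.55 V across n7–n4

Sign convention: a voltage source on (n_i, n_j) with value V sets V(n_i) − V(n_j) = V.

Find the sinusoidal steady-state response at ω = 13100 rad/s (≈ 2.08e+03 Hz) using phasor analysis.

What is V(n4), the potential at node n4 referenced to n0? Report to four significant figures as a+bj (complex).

-0.01346+0.06549j V

Element admittances at ω=13100 rad/s:
  Y(R1) = 0.001757+0.000j S between n6,n4
  Y(L1) = 0.000-0.001330j S between n3,n0
  Y(R2) = 0.004367+0.000j S between n4,n2
  Y(R3) = 0.0008850+0.000j S between n2,n6
  Y(C1) = 0.000+0.001402j S between n1,n0
  Y(C2) = 0.000+0.002463j S between n6,n0
  Y(R4) = 0.1754+0.000j S between n0,n4
  Y(R5) = 0.0003311+0.000j S between n1,n4
  Y(R6) = 0.0006289+0.000j S between n5,n2
  Y(R7) = 0.6250+0.000j S between n5,n0
  Y(R8) = 0.0001678+0.000j S between n5,n7
  Y(L2) = 0.000-0.006581j S between n4,n7
  V1: constraint V(n3)−V(n2) = 11
  V2: constraint V(n7)−V(n4) = 4.55
Assemble and solve the 9×9 MNA system:
  V(n1)=0.01394+0.006473j  V(n2)=-0.5246+2.503j  V(n3)=10.48+2.503j  V(n4)=-0.01346+0.06549j  V(n5)=0.0006891+0.002533j  V(n6)=0.3410+0.5639j  V(n7)=4.537+0.06549j
  i(V1)=-0.003328+0.01393j  i(V2)=-0.0007610+0.02993j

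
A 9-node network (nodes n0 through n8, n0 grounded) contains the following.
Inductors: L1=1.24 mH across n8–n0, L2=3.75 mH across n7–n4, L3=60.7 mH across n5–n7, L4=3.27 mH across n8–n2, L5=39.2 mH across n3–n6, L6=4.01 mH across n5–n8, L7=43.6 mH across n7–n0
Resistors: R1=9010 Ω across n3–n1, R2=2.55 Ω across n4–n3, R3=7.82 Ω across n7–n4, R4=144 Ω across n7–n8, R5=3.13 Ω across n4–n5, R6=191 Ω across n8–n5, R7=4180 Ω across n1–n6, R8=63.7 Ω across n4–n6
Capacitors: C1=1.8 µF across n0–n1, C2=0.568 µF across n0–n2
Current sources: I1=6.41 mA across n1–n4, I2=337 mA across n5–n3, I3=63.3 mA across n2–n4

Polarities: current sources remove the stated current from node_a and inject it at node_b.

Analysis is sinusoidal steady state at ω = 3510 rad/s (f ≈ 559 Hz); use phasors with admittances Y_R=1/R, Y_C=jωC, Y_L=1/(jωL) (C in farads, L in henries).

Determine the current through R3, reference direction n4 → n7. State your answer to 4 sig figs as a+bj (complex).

0.01298+0.0006251j A

Element admittances at ω=3510 rad/s:
  Y(L1) = 0.000-0.2298j S between n8,n0
  Y(L2) = 0.000-0.07597j S between n7,n4
  Y(R1) = 0.0001110+0.000j S between n3,n1
  Y(C1) = 0.000+0.006318j S between n0,n1
  Y(L3) = 0.000-0.004694j S between n5,n7
  I1: injects 0.00641 A into n4 (from n1)
  Y(R2) = 0.3922+0.000j S between n4,n3
  Y(L4) = 0.000-0.08713j S between n8,n2
  Y(R3) = 0.1279+0.000j S between n7,n4
  Y(R4) = 0.006944+0.000j S between n7,n8
  Y(R5) = 0.3195+0.000j S between n4,n5
  Y(L5) = 0.000-0.007268j S between n3,n6
  I2: injects 0.337 A into n3 (from n5)
  Y(C2) = 0.000+0.001994j S between n0,n2
  Y(R6) = 0.005236+0.000j S between n8,n5
  Y(R7) = 0.0002392+0.000j S between n1,n6
  Y(R8) = 0.01570+0.000j S between n4,n6
  Y(L6) = 0.000-0.07105j S between n5,n8
  Y(L7) = 0.000-0.006534j S between n7,n0
  I3: injects 0.0633 A into n4 (from n2)
Assemble and solve the 8×8 MNA system:
  V(n1)=-0.01885+0.9254j  V(n2)=-0.03361-0.7474j  V(n3)=2.080+0.8164j  V(n4)=1.228+0.8031j  V(n5)=-0.001904+0.7805j  V(n6)=1.363+0.4780j  V(n7)=1.126+0.7982j  V(n8)=-0.03284-0.003740j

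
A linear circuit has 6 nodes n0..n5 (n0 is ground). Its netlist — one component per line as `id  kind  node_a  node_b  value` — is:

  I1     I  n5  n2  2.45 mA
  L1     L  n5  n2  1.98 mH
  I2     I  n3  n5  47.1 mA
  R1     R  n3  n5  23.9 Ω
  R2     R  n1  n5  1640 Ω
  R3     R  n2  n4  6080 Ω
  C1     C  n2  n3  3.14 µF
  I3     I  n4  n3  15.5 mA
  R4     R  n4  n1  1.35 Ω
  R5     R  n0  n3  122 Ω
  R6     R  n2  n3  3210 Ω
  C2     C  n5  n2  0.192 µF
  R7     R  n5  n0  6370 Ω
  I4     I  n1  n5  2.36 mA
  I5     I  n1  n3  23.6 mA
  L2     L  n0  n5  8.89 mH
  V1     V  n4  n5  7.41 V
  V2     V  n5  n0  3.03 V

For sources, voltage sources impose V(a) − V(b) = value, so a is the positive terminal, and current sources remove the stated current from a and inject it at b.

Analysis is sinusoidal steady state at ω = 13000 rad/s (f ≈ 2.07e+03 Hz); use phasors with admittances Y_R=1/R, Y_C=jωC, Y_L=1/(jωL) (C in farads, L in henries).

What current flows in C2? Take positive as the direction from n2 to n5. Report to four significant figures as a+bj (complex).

Apply KCL at each of the 5 non-ground nodes and solve the resulting linear system.
Node n1: branches {R2, R4, I4, I5} → V_1 = 10.40+0.000j
Node n2: branches {I1, L1, R3, C1, R6, C2} → V_2 = 3.031-0.7898j
Node n3: branches {I2, R1, C1, I3, R5, R6, I5} → V_3 = 3.021+0.003388j
Node n4: branches {R3, I3, R4, V1} → V_4 = 10.44+0.000j
Node n5: branches {I1, L1, I2, R1, R2, C2, R7, I4, L2, V1, V2} → V_5 = 3.030+0.000j
Source currents: i(V1)=-0.04717-0.0001299j, i(V2)=-0.02524+0.02619j

0.001971+2.722e-06j A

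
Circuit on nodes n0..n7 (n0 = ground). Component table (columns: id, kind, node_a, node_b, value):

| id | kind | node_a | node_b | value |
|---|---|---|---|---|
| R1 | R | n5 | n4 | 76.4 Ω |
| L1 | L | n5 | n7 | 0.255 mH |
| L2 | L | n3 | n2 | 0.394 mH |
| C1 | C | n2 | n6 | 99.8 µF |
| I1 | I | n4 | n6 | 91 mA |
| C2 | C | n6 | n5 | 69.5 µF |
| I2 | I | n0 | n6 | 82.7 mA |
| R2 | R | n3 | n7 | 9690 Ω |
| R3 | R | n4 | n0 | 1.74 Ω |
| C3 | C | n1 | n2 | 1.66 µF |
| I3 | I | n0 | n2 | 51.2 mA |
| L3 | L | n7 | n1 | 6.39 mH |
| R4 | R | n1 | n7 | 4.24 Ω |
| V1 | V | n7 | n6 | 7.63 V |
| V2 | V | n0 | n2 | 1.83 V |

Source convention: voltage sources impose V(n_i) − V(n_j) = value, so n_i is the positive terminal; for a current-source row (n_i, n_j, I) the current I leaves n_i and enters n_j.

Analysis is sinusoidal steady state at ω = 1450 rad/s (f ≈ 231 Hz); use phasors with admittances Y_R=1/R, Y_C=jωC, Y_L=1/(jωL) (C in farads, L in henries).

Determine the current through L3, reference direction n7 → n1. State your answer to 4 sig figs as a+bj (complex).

Element admittances at ω=1450 rad/s:
  Y(R1) = 0.01309+0.000j S between n5,n4
  Y(L1) = 0.000-2.705j S between n5,n7
  Y(L2) = 0.000-1.750j S between n3,n2
  Y(C1) = 0.000+0.1447j S between n2,n6
  I1: injects 0.091 A into n6 (from n4)
  Y(C2) = 0.000+0.1008j S between n6,n5
  I2: injects 0.0827 A into n6 (from n0)
  Y(R2) = 0.0001032+0.000j S between n3,n7
  Y(R3) = 0.5747+0.000j S between n4,n0
  Y(C3) = 0.000+0.002407j S between n1,n2
  I3: injects 0.0512 A into n2 (from n0)
  Y(L3) = 0.000-0.1079j S between n7,n1
  Y(R4) = 0.2358+0.000j S between n1,n7
  V1: constraint V(n7)−V(n6) = 7.63
  V2: constraint V(n0)−V(n2) = 1.83
Assemble and solve the 9×9 MNA system:
  V(n1)=5.757-0.7031j  V(n2)=-1.830+0.000j  V(n3)=-1.830+0.0004459j  V(n4)=-0.02065-0.01485j  V(n5)=6.025-0.6668j  V(n6)=-1.897-0.6364j  V(n7)=5.733-0.6364j
  i(V1)=-0.08467-0.8080j  i(V2)=-0.1458-0.008533j

0.007203+0.002521j A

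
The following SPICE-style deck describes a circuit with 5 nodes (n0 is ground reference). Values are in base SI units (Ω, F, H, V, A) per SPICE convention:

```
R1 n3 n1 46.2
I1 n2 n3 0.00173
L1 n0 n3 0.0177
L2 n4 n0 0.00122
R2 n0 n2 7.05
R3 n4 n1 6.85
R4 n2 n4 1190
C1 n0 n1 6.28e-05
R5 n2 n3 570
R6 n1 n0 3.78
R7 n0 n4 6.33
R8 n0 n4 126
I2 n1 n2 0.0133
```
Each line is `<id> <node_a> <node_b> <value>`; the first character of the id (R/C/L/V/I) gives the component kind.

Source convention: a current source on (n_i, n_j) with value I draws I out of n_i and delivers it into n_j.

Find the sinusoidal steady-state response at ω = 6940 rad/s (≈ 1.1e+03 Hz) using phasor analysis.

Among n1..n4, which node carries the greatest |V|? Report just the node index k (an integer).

Element admittances at ω=6940 rad/s:
  Y(R1) = 0.02165+0.000j S between n3,n1
  I1: injects 0.00173 A into n3 (from n2)
  Y(L1) = 0.000-0.008141j S between n0,n3
  Y(L2) = 0.000-0.1181j S between n4,n0
  Y(R2) = 0.1418+0.000j S between n0,n2
  Y(R3) = 0.1460+0.000j S between n4,n1
  Y(R4) = 0.0008403+0.000j S between n2,n4
  Y(C1) = 0.000+0.4358j S between n0,n1
  Y(R5) = 0.001754+0.000j S between n2,n3
  Y(R6) = 0.2646+0.000j S between n1,n0
  Y(R7) = 0.1580+0.000j S between n0,n4
  Y(R8) = 0.007937+0.000j S between n0,n4
  I2: injects 0.0133 A into n2 (from n1)
Assemble and solve the 4×4 MNA system:
  V(n1)=-0.01350+0.01705j  V(n2)=0.08073+0.0004544j  V(n3)=0.05530+0.03504j  V(n4)=-0.007957+0.004953j

2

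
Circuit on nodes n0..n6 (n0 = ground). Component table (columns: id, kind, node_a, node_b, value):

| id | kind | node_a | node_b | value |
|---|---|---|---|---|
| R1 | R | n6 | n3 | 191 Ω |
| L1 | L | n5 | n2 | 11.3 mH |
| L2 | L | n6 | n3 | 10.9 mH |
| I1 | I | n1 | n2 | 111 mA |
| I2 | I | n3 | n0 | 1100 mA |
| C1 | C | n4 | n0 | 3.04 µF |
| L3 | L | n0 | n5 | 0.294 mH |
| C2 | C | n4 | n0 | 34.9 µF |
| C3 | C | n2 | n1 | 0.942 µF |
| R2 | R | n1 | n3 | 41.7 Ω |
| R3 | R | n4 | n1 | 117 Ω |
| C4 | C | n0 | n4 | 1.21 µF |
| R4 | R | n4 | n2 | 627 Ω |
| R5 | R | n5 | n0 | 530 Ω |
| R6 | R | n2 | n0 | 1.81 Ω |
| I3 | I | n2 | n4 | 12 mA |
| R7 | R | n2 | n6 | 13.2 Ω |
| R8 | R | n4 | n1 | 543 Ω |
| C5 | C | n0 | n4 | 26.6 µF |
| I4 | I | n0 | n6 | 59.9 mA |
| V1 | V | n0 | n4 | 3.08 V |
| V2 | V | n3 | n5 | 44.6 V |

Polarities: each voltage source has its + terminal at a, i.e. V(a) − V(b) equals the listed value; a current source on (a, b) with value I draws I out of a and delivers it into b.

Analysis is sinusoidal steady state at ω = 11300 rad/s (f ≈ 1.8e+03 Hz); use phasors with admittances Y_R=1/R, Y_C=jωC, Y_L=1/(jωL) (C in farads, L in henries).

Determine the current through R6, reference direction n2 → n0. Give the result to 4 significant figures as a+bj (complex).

Apply KCL at each of the 6 non-ground nodes and solve the resulting linear system.
Node n1: branches {I1, C3, R2, R3, R8} → V_1 = 23.13-10.98j
Node n2: branches {L1, I1, C3, R4, R6, I3, R7} → V_2 = 0.7624-0.1450j
Node n3: branches {R1, L2, I2, R2, V2} → V_3 = 43.92-5.815j
Node n4: branches {C1, C2, R3, C4, R4, I3, R8, C5, V1} → V_4 = -3.080+0.000j
Node n5: branches {L1, L3, R5, V2} → V_5 = -0.6824-5.815j
Node n6: branches {R1, L2, R7, I4} → V_6 = 4.159-4.497j
Source currents: i(V1)=-0.2904-2.174j, i(V2)=-1.796+0.2057j

0.4212-0.08010j A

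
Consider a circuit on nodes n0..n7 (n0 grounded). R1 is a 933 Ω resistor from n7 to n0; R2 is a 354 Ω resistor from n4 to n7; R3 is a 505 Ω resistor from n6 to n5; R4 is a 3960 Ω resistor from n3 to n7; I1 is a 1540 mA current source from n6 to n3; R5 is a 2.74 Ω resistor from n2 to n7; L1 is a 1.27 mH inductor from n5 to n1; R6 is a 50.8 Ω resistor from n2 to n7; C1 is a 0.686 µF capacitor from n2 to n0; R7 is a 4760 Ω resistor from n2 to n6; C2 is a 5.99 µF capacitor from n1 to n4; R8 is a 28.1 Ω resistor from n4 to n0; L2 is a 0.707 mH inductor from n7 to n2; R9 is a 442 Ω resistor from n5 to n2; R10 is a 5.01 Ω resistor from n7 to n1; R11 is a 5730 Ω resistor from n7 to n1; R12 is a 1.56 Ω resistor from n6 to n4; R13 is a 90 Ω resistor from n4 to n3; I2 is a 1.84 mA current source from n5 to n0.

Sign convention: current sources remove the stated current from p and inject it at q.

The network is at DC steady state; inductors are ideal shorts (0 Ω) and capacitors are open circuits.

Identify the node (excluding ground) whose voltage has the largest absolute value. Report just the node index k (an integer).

Element admittances at DC:
  Y(R1) = 0.001072 S between n7,n0
  Y(R2) = 0.002825 S between n4,n7
  Y(R3) = 0.001980 S between n6,n5
  Y(R4) = 0.0002525 S between n3,n7
  I1: injects 1.54 A into n3 (from n6)
  Y(R5) = 0.3650 S between n2,n7
  L1: short n5↔n1 (DC inductor)
  Y(R6) = 0.01969 S between n2,n7
  Y(C1) = 0.000 S between n2,n0
  Y(R7) = 0.0002101 S between n2,n6
  Y(C2) = 0.000 S between n1,n4
  Y(R8) = 0.03559 S between n4,n0
  L2: short n7↔n2 (DC inductor)
  Y(R9) = 0.002262 S between n5,n2
  Y(R10) = 0.1996 S between n7,n1
  Y(R11) = 0.0001745 S between n7,n1
  Y(R12) = 0.6410 S between n6,n4
  Y(R13) = 0.01111 S between n4,n3
  I2: injects 0.00184 A into n0 (from n5)
Assemble and solve the 9×9 MNA system:
  V(n1)=4.091  V(n2)=4.166  V(n3)=135.4  V(n4)=-0.1772  V(n5)=4.091  V(n6)=-2.557  V(n7)=4.166
  i(L1)=-0.01484  i(L2)=0.001580

3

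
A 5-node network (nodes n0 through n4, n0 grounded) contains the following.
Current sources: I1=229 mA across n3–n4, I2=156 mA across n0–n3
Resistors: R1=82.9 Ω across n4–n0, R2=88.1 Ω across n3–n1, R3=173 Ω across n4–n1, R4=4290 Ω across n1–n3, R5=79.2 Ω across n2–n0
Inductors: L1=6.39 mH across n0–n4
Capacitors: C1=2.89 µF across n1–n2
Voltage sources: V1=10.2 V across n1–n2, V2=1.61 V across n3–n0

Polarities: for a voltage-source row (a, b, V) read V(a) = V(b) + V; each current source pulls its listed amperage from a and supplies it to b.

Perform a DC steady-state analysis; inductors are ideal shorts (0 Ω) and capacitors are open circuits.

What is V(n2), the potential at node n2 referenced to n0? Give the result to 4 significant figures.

-5.284 V

MNA unknowns: 4 node voltages V₁..V_4 plus 3 source currents (L1, V1, V2)
I1: z[3]−=0.229, z[4]+=0.229
I2: z[0]−=0.156, z[3]+=0.156
R1: Y=0.01206 on G[4,0]
R2: Y=0.01135 on G[3,1]
L1: row V0−V4=0, i_L1 at 0,4
R3: Y=0.005780 on G[4,1]
C1: Y=0.000 on G[1,2]
R4: Y=0.0002331 on G[1,3]
R5: Y=0.01263 on G[2,0]
V1: row V1−V2=10.2, i_V1 at 1,2
V2: row V3−V0=1.61, i_V2 at 3,0
solve → V1=4.916, V2=-5.284, V3=1.610, V4=0.000
aux → i_L1=-0.2574, i_V1=-0.06672, i_V2=-0.03470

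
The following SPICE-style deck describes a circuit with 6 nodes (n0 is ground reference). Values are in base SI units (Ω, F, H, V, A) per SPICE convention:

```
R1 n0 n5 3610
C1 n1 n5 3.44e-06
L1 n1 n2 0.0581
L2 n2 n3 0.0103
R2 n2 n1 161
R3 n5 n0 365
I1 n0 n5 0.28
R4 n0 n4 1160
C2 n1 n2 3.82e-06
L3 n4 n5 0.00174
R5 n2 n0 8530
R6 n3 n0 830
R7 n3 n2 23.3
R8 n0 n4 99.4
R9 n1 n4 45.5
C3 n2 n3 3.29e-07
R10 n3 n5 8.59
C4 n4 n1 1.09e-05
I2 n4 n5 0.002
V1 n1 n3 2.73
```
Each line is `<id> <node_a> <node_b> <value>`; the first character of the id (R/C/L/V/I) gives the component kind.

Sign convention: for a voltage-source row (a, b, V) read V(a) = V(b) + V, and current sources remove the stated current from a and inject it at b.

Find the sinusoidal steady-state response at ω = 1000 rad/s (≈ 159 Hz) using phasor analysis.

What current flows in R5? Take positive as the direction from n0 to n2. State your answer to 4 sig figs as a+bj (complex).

MNA unknowns: 5 node voltages V₁..V_5 plus 1 source current (V1)
R1: Y=0.0002770+0.000j on G[0,5]
C1: Y=0.000+0.003440j on G[1,5]
L1: Y=0.000-0.01721j on G[1,2]
L2: Y=0.000-0.09709j on G[2,3]
R2: Y=0.006211+0.000j on G[2,1]
R3: Y=0.002740+0.000j on G[5,0]
I1: z[0]−=0.28, z[5]+=0.28
R4: Y=0.0008621+0.000j on G[0,4]
C2: Y=0.000+0.003820j on G[1,2]
L3: Y=0.000-0.5747j on G[4,5]
R5: Y=0.0001172+0.000j on G[2,0]
R6: Y=0.001205+0.000j on G[3,0]
R7: Y=0.04292+0.000j on G[3,2]
R8: Y=0.01006+0.000j on G[0,4]
R9: Y=0.02198+0.000j on G[1,4]
C3: Y=0.000+0.0003290j on G[2,3]
R10: Y=0.1164+0.000j on G[3,5]
C4: Y=0.000+0.01090j on G[4,1]
I2: z[4]−=0.002, z[5]+=0.002
V1: row V1−V3=2.73, i_V1 at 1,3
solve → V1=20.54-0.04810j, V2=18.14-0.05926j, V3=17.81-0.04810j, V4=18.39-0.05391j, V5=18.43+0.2167j
aux → i_V1=-0.06329+0.001223j

-0.002126+6.947e-06j A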